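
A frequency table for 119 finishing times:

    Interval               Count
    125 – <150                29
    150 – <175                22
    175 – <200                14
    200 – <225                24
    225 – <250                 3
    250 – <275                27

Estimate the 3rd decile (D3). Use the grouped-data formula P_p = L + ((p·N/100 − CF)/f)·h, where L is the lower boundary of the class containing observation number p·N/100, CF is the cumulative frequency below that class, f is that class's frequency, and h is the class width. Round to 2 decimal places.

N = 119; target position k = 30/100 · 119 = 35.7.
Cumulative frequencies: 29, 51, 65, 89, 92, 119.
Observation 35.7 falls in the class 150 – <175.
L = 150, CF = 29, f = 22, h = 25.
P30 = 150 + ((35.7 − 29)/22)·25 = 150 + 7.61364 = 157.614.

157.61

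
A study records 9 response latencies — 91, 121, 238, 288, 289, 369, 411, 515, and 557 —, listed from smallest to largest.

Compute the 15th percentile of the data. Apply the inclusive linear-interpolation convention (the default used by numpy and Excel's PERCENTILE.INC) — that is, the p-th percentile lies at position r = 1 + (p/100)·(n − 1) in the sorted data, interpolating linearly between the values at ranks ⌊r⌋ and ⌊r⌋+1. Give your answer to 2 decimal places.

n = 9.
r = 1 + (15/100)·(9 − 1) = 1 + 1.2 = 2.2.
Rank 2 is 121 and rank 3 is 238.
Interpolate: 121 + 0.2·(238 − 121) = 121 + 0.2·117 = 144.4.

144.40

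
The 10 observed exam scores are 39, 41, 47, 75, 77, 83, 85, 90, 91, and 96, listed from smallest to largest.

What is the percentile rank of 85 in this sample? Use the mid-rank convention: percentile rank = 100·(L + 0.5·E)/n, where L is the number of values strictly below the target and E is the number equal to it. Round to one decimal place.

65.0

Count below 85: L = 6; count equal: E = 1; n = 10.
Percentile rank = 100·(6 + 0.5·1)/10 = 100·6.5/10 = 65.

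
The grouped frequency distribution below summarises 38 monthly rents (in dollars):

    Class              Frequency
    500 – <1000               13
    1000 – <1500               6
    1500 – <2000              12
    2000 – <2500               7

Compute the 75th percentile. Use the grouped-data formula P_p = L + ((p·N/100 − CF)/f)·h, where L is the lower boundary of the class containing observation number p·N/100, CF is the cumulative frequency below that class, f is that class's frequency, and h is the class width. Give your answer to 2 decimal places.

N = 38; target position k = 75/100 · 38 = 28.5.
Cumulative frequencies: 13, 19, 31, 38.
Observation 28.5 falls in the class 1500 – <2000.
L = 1500, CF = 19, f = 12, h = 500.
P75 = 1500 + ((28.5 − 19)/12)·500 = 1500 + 395.833 = 1895.83.

1895.83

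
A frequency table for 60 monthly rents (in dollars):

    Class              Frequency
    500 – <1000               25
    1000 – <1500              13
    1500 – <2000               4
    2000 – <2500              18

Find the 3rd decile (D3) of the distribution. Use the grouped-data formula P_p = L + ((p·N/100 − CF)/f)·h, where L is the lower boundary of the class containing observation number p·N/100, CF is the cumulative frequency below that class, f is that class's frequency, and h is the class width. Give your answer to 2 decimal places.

N = 60; target position k = 30/100 · 60 = 18.
Cumulative frequencies: 25, 38, 42, 60.
Observation 18 falls in the class 500 – <1000.
L = 500, CF = 0, f = 25, h = 500.
P30 = 500 + ((18 − 0)/25)·500 = 500 + 360 = 860.

860.00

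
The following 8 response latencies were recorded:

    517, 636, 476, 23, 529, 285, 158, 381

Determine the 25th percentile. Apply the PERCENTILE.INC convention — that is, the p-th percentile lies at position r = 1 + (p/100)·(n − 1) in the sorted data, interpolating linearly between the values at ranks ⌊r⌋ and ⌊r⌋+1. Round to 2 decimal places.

Sorted: 23, 158, 285, 381, 476, 517, 529, 636.
n = 8.
r = 1 + (25/100)·(8 − 1) = 1 + 1.75 = 2.75.
Rank 2 is 158 and rank 3 is 285.
Interpolate: 158 + 0.75·(285 − 158) = 158 + 0.75·127 = 253.25.

253.25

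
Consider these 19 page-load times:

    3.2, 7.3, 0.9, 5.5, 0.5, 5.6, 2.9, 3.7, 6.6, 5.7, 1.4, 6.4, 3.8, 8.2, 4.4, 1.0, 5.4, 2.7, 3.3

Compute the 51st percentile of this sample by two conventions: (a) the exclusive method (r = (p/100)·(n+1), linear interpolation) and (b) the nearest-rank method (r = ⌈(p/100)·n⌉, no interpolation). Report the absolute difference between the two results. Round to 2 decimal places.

0.12

Sorted: 0.5, 0.9, 1.0, 1.4, 2.7, 2.9, 3.2, 3.3, 3.7, 3.8, 4.4, 5.4, 5.5, 5.6, 5.7, 6.4, 6.6, 7.3, 8.2.
n = 19.
(a) r = 10.2; between ranks 10 (3.8) and 11 (4.4): 3.92.
(b) the nearest-rank method: rank 10 → 3.8.
|3.92 − 3.8| = 0.12.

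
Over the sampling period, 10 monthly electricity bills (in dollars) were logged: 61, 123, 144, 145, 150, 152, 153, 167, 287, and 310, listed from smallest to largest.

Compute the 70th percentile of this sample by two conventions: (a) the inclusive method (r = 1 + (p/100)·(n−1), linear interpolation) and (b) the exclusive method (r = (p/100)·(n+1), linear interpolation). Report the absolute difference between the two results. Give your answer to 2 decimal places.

5.60

n = 10.
(a) r = 7.3; between ranks 7 (153) and 8 (167): 157.2.
(b) r = 7.7; between ranks 7 (153) and 8 (167): 162.8.
|157.2 − 162.8| = 5.6.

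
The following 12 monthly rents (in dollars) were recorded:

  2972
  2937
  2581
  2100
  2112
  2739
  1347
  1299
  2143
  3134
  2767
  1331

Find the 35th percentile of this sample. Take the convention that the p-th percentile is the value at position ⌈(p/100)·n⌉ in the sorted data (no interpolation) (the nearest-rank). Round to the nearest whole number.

Sorted: 1299, 1331, 1347, 2100, 2112, 2143, 2581, 2739, 2767, 2937, 2972, 3134.
n = 12.
Position = ⌈35/100 · 12⌉ = ⌈4.2⌉ = 5.
The value at rank 5 is 2112.

2112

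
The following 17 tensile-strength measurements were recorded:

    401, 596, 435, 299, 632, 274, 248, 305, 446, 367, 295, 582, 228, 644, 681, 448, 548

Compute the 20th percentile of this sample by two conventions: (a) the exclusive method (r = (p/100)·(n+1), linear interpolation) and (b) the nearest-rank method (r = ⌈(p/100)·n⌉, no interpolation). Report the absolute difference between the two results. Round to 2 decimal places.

8.40

Sorted: 228, 248, 274, 295, 299, 305, 367, 401, 435, 446, 448, 548, 582, 596, 632, 644, 681.
n = 17.
(a) r = 3.6; between ranks 3 (274) and 4 (295): 286.6.
(b) the nearest-rank method: rank 4 → 295.
|286.6 − 295| = 8.4.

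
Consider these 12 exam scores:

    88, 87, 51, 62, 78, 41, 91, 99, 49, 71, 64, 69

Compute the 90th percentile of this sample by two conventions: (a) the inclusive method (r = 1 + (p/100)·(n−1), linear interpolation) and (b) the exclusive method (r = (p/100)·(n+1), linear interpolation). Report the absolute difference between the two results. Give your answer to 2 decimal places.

Sorted: 41, 49, 51, 62, 64, 69, 71, 78, 87, 88, 91, 99.
n = 12.
(a) r = 10.9; between ranks 10 (88) and 11 (91): 90.7.
(b) r = 11.7; between ranks 11 (91) and 12 (99): 96.6.
|90.7 − 96.6| = 5.9.

5.90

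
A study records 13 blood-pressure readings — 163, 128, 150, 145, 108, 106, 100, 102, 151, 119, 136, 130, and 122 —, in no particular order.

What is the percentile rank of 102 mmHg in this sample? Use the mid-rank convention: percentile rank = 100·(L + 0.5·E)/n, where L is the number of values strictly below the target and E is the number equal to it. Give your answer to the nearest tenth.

Sorted: 100, 102, 106, 108, 119, 122, 128, 130, 136, 145, 150, 151, 163.
Count below 102: L = 1; count equal: E = 1; n = 13.
Percentile rank = 100·(1 + 0.5·1)/13 = 100·1.5/13 = 11.54.

11.5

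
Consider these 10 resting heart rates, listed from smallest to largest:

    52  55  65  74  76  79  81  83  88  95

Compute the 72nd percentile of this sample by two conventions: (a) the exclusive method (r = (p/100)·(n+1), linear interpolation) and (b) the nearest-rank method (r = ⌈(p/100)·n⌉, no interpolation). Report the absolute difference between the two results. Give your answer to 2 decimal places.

0.16

n = 10.
(a) r = 7.92; between ranks 7 (81) and 8 (83): 82.84.
(b) the nearest-rank method: rank 8 → 83.
|82.84 − 83| = 0.16.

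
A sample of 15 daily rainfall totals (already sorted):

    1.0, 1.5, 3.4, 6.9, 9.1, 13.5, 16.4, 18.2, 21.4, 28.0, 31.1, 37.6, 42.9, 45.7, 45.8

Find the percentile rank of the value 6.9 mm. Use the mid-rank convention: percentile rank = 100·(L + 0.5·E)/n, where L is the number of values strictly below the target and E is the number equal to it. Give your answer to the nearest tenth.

Count below 6.9: L = 3; count equal: E = 1; n = 15.
Percentile rank = 100·(3 + 0.5·1)/15 = 100·3.5/15 = 23.33.

23.3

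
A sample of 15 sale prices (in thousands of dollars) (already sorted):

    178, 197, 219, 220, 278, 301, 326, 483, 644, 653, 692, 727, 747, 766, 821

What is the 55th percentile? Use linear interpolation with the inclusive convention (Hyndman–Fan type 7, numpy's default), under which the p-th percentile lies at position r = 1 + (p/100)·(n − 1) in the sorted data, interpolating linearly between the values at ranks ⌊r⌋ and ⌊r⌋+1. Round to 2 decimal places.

595.70

n = 15.
r = 1 + (55/100)·(15 − 1) = 1 + 7.7 = 8.7.
Rank 8 is 483 and rank 9 is 644.
Interpolate: 483 + 0.7·(644 − 483) = 483 + 0.7·161 = 595.7.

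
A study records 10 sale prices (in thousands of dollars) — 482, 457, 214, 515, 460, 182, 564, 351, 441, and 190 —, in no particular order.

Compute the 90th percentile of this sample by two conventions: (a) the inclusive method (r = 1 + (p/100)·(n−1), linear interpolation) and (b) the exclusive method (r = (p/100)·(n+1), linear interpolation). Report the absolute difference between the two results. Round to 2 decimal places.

39.20

Sorted: 182, 190, 214, 351, 441, 457, 460, 482, 515, 564.
n = 10.
(a) r = 9.1; between ranks 9 (515) and 10 (564): 519.9.
(b) r = 9.9; between ranks 9 (515) and 10 (564): 559.1.
|519.9 − 559.1| = 39.2.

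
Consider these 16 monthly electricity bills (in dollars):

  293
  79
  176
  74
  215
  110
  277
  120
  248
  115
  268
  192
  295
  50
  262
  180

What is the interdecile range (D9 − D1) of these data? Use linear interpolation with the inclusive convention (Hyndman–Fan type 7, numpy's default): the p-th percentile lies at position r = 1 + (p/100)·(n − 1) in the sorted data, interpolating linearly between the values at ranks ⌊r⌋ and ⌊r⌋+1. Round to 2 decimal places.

208.50

Sorted: 50, 74, 79, 110, 115, 120, 176, 180, 192, 215, 248, 262, 268, 277, 293, 295.
n = 16.
P10: r = 2.5; ranks 2–3 are 74, 79; interpolating gives 76.5.
P90: r = 14.5; ranks 14–15 are 277, 293; interpolating gives 285.
Difference: 285 − 76.5 = 208.5.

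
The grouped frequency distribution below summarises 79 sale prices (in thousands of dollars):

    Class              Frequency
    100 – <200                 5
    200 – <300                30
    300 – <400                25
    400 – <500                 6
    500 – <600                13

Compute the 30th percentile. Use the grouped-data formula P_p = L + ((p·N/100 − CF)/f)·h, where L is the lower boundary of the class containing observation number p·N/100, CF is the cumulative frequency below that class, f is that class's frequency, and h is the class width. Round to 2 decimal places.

N = 79; target position k = 30/100 · 79 = 23.7.
Cumulative frequencies: 5, 35, 60, 66, 79.
Observation 23.7 falls in the class 200 – <300.
L = 200, CF = 5, f = 30, h = 100.
P30 = 200 + ((23.7 − 5)/30)·100 = 200 + 62.3333 = 262.333.

262.33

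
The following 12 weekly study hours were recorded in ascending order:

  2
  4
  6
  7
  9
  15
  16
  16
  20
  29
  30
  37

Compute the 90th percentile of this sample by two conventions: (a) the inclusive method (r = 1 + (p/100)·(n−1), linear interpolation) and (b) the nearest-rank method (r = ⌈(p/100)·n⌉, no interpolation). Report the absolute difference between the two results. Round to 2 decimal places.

n = 12.
(a) r = 10.9; between ranks 10 (29) and 11 (30): 29.9.
(b) the nearest-rank method: rank 11 → 30.
|29.9 − 30| = 0.1.

0.10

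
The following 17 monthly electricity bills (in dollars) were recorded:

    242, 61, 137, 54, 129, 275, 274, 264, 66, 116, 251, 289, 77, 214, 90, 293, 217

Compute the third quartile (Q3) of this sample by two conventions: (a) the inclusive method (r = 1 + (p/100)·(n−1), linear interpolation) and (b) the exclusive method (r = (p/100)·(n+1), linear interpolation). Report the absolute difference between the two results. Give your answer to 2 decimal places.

5.00

Sorted: 54, 61, 66, 77, 90, 116, 129, 137, 214, 217, 242, 251, 264, 274, 275, 289, 293.
n = 17.
(a) r = 13 → value at rank 13 = 264.
(b) r = 13.5; between ranks 13 (264) and 14 (274): 269.
|264 − 269| = 5.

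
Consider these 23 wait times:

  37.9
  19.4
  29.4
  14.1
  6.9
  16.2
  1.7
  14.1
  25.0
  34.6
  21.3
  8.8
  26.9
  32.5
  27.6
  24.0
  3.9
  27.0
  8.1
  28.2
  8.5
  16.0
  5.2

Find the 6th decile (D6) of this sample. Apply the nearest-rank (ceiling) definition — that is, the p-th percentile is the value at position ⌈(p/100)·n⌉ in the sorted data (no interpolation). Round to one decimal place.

24.0

Sorted: 1.7, 3.9, 5.2, 6.9, 8.1, 8.5, 8.8, 14.1, 14.1, 16.0, 16.2, 19.4, 21.3, 24.0, 25.0, 26.9, 27.0, 27.6, 28.2, 29.4, 32.5, 34.6, 37.9.
n = 23.
Position = ⌈60/100 · 23⌉ = ⌈13.8⌉ = 14.
The value at rank 14 is 24.0.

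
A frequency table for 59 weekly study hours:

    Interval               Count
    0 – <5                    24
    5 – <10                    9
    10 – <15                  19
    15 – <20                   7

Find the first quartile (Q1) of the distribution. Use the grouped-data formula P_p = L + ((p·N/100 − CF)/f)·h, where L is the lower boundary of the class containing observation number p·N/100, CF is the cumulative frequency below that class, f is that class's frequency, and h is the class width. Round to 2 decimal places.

3.07

N = 59; target position k = 25/100 · 59 = 14.75.
Cumulative frequencies: 24, 33, 52, 59.
Observation 14.75 falls in the class 0 – <5.
L = 0, CF = 0, f = 24, h = 5.
P25 = 0 + ((14.75 − 0)/24)·5 = 0 + 3.07292 = 3.07292.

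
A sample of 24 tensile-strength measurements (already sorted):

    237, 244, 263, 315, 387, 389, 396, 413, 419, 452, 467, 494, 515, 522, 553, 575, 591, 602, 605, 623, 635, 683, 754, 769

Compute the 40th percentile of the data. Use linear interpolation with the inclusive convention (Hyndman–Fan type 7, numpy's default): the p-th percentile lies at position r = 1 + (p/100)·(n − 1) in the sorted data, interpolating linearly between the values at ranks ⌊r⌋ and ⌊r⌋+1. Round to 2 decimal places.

455.00

n = 24.
r = 1 + (40/100)·(24 − 1) = 1 + 9.2 = 10.2.
Rank 10 is 452 and rank 11 is 467.
Interpolate: 452 + 0.2·(467 − 452) = 452 + 0.2·15 = 455.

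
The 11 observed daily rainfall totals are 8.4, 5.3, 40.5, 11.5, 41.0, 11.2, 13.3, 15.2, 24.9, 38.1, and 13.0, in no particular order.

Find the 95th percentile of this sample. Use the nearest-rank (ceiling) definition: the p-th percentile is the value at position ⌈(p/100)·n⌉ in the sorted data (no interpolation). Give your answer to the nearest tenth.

Sorted: 5.3, 8.4, 11.2, 11.5, 13.0, 13.3, 15.2, 24.9, 38.1, 40.5, 41.0.
n = 11.
Position = ⌈95/100 · 11⌉ = ⌈10.45⌉ = 11.
The value at rank 11 is 41.0.

41.0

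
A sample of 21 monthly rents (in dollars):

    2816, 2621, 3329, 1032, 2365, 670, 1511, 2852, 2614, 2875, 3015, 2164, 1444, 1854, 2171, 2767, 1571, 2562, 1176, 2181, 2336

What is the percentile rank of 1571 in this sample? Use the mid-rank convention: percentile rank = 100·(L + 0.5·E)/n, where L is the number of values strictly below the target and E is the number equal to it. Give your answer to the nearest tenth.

26.2

Sorted: 670, 1032, 1176, 1444, 1511, 1571, 1854, 2164, 2171, 2181, 2336, 2365, 2562, 2614, 2621, 2767, 2816, 2852, 2875, 3015, 3329.
Count below 1571: L = 5; count equal: E = 1; n = 21.
Percentile rank = 100·(5 + 0.5·1)/21 = 100·5.5/21 = 26.19.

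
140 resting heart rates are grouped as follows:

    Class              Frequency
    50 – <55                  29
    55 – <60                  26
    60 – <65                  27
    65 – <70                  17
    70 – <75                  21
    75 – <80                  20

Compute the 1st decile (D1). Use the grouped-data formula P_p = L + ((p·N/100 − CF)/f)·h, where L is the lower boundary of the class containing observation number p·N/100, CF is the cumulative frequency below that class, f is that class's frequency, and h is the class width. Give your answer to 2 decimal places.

N = 140; target position k = 10/100 · 140 = 14.
Cumulative frequencies: 29, 55, 82, 99, 120, 140.
Observation 14 falls in the class 50 – <55.
L = 50, CF = 0, f = 29, h = 5.
P10 = 50 + ((14 − 0)/29)·5 = 50 + 2.41379 = 52.4138.

52.41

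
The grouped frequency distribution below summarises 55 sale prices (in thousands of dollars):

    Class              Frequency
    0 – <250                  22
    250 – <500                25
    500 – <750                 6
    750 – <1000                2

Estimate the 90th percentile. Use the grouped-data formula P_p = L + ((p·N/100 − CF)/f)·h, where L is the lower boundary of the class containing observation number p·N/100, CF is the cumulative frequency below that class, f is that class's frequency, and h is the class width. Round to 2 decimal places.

N = 55; target position k = 90/100 · 55 = 49.5.
Cumulative frequencies: 22, 47, 53, 55.
Observation 49.5 falls in the class 500 – <750.
L = 500, CF = 47, f = 6, h = 250.
P90 = 500 + ((49.5 − 47)/6)·250 = 500 + 104.167 = 604.167.

604.17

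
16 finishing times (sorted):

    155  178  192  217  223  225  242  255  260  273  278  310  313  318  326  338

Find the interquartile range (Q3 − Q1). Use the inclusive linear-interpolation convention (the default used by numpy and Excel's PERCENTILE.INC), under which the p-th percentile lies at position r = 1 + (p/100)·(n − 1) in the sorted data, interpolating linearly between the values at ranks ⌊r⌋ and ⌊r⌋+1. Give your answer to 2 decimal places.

89.25

n = 16.
P25: r = 4.75; ranks 4–5 are 217, 223; interpolating gives 221.5.
P75: r = 12.25; ranks 12–13 are 310, 313; interpolating gives 310.75.
Difference: 310.75 − 221.5 = 89.25.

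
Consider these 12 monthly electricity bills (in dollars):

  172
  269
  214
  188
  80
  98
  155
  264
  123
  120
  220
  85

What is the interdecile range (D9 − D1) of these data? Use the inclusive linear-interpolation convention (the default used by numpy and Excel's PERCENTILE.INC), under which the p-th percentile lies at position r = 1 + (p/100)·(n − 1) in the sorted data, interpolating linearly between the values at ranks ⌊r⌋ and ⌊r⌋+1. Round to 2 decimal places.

173.30

Sorted: 80, 85, 98, 120, 123, 155, 172, 188, 214, 220, 264, 269.
n = 12.
P10: r = 2.1; ranks 2–3 are 85, 98; interpolating gives 86.3.
P90: r = 10.9; ranks 10–11 are 220, 264; interpolating gives 259.6.
Difference: 259.6 − 86.3 = 173.3.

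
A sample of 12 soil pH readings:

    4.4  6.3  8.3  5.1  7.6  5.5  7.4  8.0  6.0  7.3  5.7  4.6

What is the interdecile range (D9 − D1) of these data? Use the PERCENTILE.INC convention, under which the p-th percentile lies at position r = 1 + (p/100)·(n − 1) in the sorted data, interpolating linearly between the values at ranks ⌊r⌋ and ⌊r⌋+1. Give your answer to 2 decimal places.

Sorted: 4.4, 4.6, 5.1, 5.5, 5.7, 6.0, 6.3, 7.3, 7.4, 7.6, 8.0, 8.3.
n = 12.
P10: r = 2.1; ranks 2–3 are 4.6, 5.1; interpolating gives 4.65.
P90: r = 10.9; ranks 10–11 are 7.6, 8.0; interpolating gives 7.96.
Difference: 7.96 − 4.65 = 3.31.

3.31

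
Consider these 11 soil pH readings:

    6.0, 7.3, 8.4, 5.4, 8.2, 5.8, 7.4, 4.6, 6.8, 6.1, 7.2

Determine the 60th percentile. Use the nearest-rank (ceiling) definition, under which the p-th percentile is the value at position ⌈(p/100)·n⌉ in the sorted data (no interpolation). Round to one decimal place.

Sorted: 4.6, 5.4, 5.8, 6.0, 6.1, 6.8, 7.2, 7.3, 7.4, 8.2, 8.4.
n = 11.
Position = ⌈60/100 · 11⌉ = ⌈6.6⌉ = 7.
The value at rank 7 is 7.2.

7.2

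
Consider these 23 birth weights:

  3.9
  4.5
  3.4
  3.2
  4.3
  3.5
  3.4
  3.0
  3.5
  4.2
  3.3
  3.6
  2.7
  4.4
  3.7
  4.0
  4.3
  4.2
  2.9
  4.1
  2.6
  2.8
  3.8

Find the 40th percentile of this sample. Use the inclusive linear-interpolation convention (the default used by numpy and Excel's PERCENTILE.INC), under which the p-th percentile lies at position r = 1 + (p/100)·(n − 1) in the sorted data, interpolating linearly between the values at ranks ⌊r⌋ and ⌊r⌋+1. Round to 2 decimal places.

Sorted: 2.6, 2.7, 2.8, 2.9, 3.0, 3.2, 3.3, 3.4, 3.4, 3.5, 3.5, 3.6, 3.7, 3.8, 3.9, 4.0, 4.1, 4.2, 4.2, 4.3, 4.3, 4.4, 4.5.
n = 23.
r = 1 + (40/100)·(23 − 1) = 1 + 8.8 = 9.8.
Rank 9 is 3.4 and rank 10 is 3.5.
Interpolate: 3.4 + 0.8·(3.5 − 3.4) = 3.4 + 0.8·0.1 = 3.48.

3.48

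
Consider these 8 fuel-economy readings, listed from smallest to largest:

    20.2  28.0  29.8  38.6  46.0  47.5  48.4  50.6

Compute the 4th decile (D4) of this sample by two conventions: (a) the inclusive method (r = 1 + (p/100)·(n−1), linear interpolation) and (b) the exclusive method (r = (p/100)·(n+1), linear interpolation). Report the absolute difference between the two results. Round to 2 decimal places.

1.76

n = 8.
(a) r = 3.8; between ranks 3 (29.8) and 4 (38.6): 36.84.
(b) r = 3.6; between ranks 3 (29.8) and 4 (38.6): 35.08.
|36.84 − 35.08| = 1.76.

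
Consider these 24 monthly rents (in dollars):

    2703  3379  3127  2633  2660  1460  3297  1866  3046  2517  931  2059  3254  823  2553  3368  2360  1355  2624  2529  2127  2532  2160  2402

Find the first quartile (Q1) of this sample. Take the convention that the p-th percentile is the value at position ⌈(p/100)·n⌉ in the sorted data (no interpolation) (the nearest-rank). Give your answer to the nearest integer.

2059

Sorted: 823, 931, 1355, 1460, 1866, 2059, 2127, 2160, 2360, 2402, 2517, 2529, 2532, 2553, 2624, 2633, 2660, 2703, 3046, 3127, 3254, 3297, 3368, 3379.
n = 24.
Position = ⌈25/100 · 24⌉ = ⌈6⌉ = 6.
The value at rank 6 is 2059.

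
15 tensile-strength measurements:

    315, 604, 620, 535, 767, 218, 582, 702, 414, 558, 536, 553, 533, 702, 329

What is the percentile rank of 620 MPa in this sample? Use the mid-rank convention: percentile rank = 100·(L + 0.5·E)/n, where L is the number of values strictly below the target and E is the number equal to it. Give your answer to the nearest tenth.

76.7

Sorted: 218, 315, 329, 414, 533, 535, 536, 553, 558, 582, 604, 620, 702, 702, 767.
Count below 620: L = 11; count equal: E = 1; n = 15.
Percentile rank = 100·(11 + 0.5·1)/15 = 100·11.5/15 = 76.67.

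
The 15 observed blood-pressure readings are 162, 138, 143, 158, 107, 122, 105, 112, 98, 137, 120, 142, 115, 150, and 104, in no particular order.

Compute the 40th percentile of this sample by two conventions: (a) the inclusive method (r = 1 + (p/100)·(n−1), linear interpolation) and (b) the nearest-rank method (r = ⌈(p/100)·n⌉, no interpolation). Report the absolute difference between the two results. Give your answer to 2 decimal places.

Sorted: 98, 104, 105, 107, 112, 115, 120, 122, 137, 138, 142, 143, 150, 158, 162.
n = 15.
(a) r = 6.6; between ranks 6 (115) and 7 (120): 118.
(b) the nearest-rank method: rank 6 → 115.
|118 − 115| = 3.

3.00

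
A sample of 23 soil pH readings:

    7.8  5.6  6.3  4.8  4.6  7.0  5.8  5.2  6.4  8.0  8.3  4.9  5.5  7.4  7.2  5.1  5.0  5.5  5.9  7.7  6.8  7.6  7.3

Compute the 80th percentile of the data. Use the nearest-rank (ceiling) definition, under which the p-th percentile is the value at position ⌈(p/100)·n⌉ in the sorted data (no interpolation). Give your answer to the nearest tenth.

Sorted: 4.6, 4.8, 4.9, 5.0, 5.1, 5.2, 5.5, 5.5, 5.6, 5.8, 5.9, 6.3, 6.4, 6.8, 7.0, 7.2, 7.3, 7.4, 7.6, 7.7, 7.8, 8.0, 8.3.
n = 23.
Position = ⌈80/100 · 23⌉ = ⌈18.4⌉ = 19.
The value at rank 19 is 7.6.

7.6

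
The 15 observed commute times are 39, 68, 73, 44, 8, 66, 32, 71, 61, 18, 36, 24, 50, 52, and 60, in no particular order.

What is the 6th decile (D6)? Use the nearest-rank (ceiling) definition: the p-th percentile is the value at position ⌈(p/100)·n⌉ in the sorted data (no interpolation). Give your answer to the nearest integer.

52

Sorted: 8, 18, 24, 32, 36, 39, 44, 50, 52, 60, 61, 66, 68, 71, 73.
n = 15.
Position = ⌈60/100 · 15⌉ = ⌈9⌉ = 9.
The value at rank 9 is 52.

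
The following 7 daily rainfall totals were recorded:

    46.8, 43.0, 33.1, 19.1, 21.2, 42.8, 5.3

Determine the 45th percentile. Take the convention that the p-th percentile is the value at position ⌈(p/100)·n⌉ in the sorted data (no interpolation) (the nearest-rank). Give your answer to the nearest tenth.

33.1

Sorted: 5.3, 19.1, 21.2, 33.1, 42.8, 43.0, 46.8.
n = 7.
Position = ⌈45/100 · 7⌉ = ⌈3.15⌉ = 4.
The value at rank 4 is 33.1.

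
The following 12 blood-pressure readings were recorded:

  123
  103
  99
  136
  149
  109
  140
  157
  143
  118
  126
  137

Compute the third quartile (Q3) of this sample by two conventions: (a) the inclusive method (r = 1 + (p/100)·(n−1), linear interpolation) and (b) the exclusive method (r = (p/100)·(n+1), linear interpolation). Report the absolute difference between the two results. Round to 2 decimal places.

1.50

Sorted: 99, 103, 109, 118, 123, 126, 136, 137, 140, 143, 149, 157.
n = 12.
(a) r = 9.25; between ranks 9 (140) and 10 (143): 140.75.
(b) r = 9.75; between ranks 9 (140) and 10 (143): 142.25.
|140.75 − 142.25| = 1.5.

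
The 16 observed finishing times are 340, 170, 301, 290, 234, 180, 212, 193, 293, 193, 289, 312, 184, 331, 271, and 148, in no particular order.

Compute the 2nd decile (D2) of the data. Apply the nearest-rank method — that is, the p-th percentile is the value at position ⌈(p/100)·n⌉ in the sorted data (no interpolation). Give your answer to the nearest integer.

Sorted: 148, 170, 180, 184, 193, 193, 212, 234, 271, 289, 290, 293, 301, 312, 331, 340.
n = 16.
Position = ⌈20/100 · 16⌉ = ⌈3.2⌉ = 4.
The value at rank 4 is 184.

184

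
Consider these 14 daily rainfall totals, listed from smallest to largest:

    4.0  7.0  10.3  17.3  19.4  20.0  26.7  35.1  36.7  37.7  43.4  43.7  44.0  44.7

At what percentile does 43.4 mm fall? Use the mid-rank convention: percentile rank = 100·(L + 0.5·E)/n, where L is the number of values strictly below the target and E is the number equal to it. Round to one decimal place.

75.0

Count below 43.4: L = 10; count equal: E = 1; n = 14.
Percentile rank = 100·(10 + 0.5·1)/14 = 100·10.5/14 = 75.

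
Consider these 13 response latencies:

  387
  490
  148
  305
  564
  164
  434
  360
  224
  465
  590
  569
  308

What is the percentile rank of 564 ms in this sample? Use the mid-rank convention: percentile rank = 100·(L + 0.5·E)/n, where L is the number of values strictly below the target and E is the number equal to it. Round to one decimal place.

Sorted: 148, 164, 224, 305, 308, 360, 387, 434, 465, 490, 564, 569, 590.
Count below 564: L = 10; count equal: E = 1; n = 13.
Percentile rank = 100·(10 + 0.5·1)/13 = 100·10.5/13 = 80.77.

80.8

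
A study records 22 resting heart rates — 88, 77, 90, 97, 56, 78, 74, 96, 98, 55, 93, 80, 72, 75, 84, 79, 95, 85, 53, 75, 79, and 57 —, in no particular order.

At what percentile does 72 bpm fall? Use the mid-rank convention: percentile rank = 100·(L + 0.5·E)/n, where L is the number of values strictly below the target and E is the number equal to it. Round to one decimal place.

Sorted: 53, 55, 56, 57, 72, 74, 75, 75, 77, 78, 79, 79, 80, 84, 85, 88, 90, 93, 95, 96, 97, 98.
Count below 72: L = 4; count equal: E = 1; n = 22.
Percentile rank = 100·(4 + 0.5·1)/22 = 100·4.5/22 = 20.45.

20.5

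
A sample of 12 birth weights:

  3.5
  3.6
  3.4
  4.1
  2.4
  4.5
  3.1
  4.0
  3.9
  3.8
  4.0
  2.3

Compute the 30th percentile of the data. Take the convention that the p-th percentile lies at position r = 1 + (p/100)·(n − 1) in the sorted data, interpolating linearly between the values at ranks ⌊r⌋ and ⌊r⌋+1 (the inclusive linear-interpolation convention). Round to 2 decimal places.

Sorted: 2.3, 2.4, 3.1, 3.4, 3.5, 3.6, 3.8, 3.9, 4.0, 4.0, 4.1, 4.5.
n = 12.
r = 1 + (30/100)·(12 − 1) = 1 + 3.3 = 4.3.
Rank 4 is 3.4 and rank 5 is 3.5.
Interpolate: 3.4 + 0.3·(3.5 − 3.4) = 3.4 + 0.3·0.1 = 3.43.

3.43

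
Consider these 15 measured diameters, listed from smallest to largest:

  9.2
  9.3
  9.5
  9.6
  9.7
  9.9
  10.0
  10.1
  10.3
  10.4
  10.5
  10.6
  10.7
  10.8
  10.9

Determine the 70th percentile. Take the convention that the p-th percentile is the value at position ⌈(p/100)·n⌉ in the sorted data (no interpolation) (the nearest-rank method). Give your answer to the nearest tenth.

10.5

n = 15.
Position = ⌈70/100 · 15⌉ = ⌈10.5⌉ = 11.
The value at rank 11 is 10.5.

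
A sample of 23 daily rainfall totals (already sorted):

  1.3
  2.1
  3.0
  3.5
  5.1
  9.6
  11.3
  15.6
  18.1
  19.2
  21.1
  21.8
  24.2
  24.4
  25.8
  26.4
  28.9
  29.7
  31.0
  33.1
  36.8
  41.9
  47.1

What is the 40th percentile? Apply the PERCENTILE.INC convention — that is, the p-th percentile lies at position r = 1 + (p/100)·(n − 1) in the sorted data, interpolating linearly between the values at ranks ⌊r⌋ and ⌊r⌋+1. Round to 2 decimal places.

n = 23.
r = 1 + (40/100)·(23 − 1) = 1 + 8.8 = 9.8.
Rank 9 is 18.1 and rank 10 is 19.2.
Interpolate: 18.1 + 0.8·(19.2 − 18.1) = 18.1 + 0.8·1.1 = 18.98.

18.98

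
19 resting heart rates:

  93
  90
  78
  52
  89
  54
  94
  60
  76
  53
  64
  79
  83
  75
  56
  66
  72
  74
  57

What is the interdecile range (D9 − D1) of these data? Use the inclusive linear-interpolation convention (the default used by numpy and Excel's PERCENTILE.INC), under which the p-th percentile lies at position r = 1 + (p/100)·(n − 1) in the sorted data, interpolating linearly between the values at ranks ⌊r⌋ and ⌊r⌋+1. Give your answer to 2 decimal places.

Sorted: 52, 53, 54, 56, 57, 60, 64, 66, 72, 74, 75, 76, 78, 79, 83, 89, 90, 93, 94.
n = 19.
P10: r = 2.8; ranks 2–3 are 53, 54; interpolating gives 53.8.
P90: r = 17.2; ranks 17–18 are 90, 93; interpolating gives 90.6.
Difference: 90.6 − 53.8 = 36.8.

36.80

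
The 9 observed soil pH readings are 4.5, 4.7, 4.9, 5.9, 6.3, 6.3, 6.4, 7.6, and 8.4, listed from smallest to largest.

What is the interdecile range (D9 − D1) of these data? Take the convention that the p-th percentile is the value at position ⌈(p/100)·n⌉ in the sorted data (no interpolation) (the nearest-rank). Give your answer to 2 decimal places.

3.90

n = 9.
P10: rank ⌈10/100·9⌉ = 1 → 4.5.
P90: rank ⌈90/100·9⌉ = 9 → 8.4.
Difference: 8.4 − 4.5 = 3.9.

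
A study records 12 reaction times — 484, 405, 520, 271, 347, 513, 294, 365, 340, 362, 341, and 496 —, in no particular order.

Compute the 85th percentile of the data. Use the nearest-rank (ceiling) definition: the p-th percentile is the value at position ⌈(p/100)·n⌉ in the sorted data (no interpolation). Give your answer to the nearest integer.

Sorted: 271, 294, 340, 341, 347, 362, 365, 405, 484, 496, 513, 520.
n = 12.
Position = ⌈85/100 · 12⌉ = ⌈10.2⌉ = 11.
The value at rank 11 is 513.

513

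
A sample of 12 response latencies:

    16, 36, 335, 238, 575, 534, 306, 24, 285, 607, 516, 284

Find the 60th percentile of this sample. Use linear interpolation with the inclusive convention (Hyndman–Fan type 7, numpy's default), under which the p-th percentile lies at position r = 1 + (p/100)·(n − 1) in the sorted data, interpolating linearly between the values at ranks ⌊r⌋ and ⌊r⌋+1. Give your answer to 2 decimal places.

Sorted: 16, 24, 36, 238, 284, 285, 306, 335, 516, 534, 575, 607.
n = 12.
r = 1 + (60/100)·(12 − 1) = 1 + 6.6 = 7.6.
Rank 7 is 306 and rank 8 is 335.
Interpolate: 306 + 0.6·(335 − 306) = 306 + 0.6·29 = 323.4.

323.40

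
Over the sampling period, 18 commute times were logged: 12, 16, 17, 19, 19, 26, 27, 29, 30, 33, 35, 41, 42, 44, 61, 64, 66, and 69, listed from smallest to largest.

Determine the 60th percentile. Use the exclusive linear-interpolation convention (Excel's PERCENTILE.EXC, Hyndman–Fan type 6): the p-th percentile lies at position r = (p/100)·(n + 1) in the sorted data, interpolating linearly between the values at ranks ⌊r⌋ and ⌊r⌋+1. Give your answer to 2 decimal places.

37.40

n = 18.
r = (60/100)·(18 + 1) = 11.4.
Rank 11 is 35 and rank 12 is 41.
Interpolate: 35 + 0.4·(41 − 35) = 35 + 0.4·6 = 37.4.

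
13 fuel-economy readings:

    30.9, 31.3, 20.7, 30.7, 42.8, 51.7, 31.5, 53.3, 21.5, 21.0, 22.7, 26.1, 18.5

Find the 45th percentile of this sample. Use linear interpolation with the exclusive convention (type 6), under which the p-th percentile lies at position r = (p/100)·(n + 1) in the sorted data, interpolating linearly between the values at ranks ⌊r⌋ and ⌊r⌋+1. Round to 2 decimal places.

27.48

Sorted: 18.5, 20.7, 21.0, 21.5, 22.7, 26.1, 30.7, 30.9, 31.3, 31.5, 42.8, 51.7, 53.3.
n = 13.
r = (45/100)·(13 + 1) = 6.3.
Rank 6 is 26.1 and rank 7 is 30.7.
Interpolate: 26.1 + 0.3·(30.7 − 26.1) = 26.1 + 0.3·4.6 = 27.48.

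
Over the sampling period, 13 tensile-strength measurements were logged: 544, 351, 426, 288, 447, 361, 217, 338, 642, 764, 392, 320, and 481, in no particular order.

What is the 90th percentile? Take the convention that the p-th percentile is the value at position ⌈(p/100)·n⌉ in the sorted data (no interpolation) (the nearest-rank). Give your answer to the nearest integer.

Sorted: 217, 288, 320, 338, 351, 361, 392, 426, 447, 481, 544, 642, 764.
n = 13.
Position = ⌈90/100 · 13⌉ = ⌈11.7⌉ = 12.
The value at rank 12 is 642.

642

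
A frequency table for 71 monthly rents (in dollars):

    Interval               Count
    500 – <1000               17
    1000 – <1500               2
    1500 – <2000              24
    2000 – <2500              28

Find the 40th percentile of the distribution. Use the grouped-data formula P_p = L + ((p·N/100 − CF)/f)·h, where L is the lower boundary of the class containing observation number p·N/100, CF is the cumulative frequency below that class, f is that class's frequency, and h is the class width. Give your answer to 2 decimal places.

1695.83

N = 71; target position k = 40/100 · 71 = 28.4.
Cumulative frequencies: 17, 19, 43, 71.
Observation 28.4 falls in the class 1500 – <2000.
L = 1500, CF = 19, f = 24, h = 500.
P40 = 1500 + ((28.4 − 19)/24)·500 = 1500 + 195.833 = 1695.83.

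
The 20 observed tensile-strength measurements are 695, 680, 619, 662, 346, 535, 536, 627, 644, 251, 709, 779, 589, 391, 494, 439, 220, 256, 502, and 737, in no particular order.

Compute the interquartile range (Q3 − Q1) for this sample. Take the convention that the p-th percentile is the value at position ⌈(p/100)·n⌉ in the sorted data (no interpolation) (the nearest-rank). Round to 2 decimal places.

271.00

Sorted: 220, 251, 256, 346, 391, 439, 494, 502, 535, 536, 589, 619, 627, 644, 662, 680, 695, 709, 737, 779.
n = 20.
P25: rank ⌈25/100·20⌉ = 5 → 391.
P75: rank ⌈75/100·20⌉ = 15 → 662.
Difference: 662 − 391 = 271.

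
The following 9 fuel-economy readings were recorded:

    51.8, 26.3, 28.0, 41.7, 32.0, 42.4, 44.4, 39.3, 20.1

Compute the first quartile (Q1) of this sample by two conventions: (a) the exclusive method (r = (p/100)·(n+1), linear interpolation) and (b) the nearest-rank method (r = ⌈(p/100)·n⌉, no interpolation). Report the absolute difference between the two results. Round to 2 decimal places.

Sorted: 20.1, 26.3, 28.0, 32.0, 39.3, 41.7, 42.4, 44.4, 51.8.
n = 9.
(a) r = 2.5; between ranks 2 (26.3) and 3 (28.0): 27.15.
(b) the nearest-rank method: rank 3 → 28.
|27.15 − 28| = 0.85.

0.85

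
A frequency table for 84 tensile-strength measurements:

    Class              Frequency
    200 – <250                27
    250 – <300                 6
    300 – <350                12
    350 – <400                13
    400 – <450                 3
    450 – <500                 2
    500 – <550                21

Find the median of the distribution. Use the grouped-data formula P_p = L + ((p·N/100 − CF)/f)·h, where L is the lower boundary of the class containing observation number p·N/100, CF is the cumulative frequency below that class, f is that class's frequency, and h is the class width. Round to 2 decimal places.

337.50

N = 84; target position k = 50/100 · 84 = 42.
Cumulative frequencies: 27, 33, 45, 58, 61, 63, 84.
Observation 42 falls in the class 300 – <350.
L = 300, CF = 33, f = 12, h = 50.
P50 = 300 + ((42 − 33)/12)·50 = 300 + 37.5 = 337.5.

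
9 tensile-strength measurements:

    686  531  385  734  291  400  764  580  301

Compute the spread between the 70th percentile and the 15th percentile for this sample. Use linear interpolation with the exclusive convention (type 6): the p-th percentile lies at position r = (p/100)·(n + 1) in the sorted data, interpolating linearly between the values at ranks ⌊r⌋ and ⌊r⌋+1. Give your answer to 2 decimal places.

Sorted: 291, 301, 385, 400, 531, 580, 686, 734, 764.
n = 9.
P15: r = 1.5; ranks 1–2 are 291, 301; interpolating gives 296.
P70: r = 7 (integer) → 686.
Difference: 686 − 296 = 390.

390.00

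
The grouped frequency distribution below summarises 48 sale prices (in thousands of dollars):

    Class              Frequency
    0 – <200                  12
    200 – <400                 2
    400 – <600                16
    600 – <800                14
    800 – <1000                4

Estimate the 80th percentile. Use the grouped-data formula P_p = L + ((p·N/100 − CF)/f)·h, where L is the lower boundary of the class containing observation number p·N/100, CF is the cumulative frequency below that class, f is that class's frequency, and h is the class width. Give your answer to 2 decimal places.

720.00

N = 48; target position k = 80/100 · 48 = 38.4.
Cumulative frequencies: 12, 14, 30, 44, 48.
Observation 38.4 falls in the class 600 – <800.
L = 600, CF = 30, f = 14, h = 200.
P80 = 600 + ((38.4 − 30)/14)·200 = 600 + 120 = 720.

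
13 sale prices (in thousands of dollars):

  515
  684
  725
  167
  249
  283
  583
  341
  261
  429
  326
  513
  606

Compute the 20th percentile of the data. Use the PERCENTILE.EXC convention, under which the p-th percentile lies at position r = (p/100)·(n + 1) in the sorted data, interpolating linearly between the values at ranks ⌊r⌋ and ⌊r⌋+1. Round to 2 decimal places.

Sorted: 167, 249, 261, 283, 326, 341, 429, 513, 515, 583, 606, 684, 725.
n = 13.
r = (20/100)·(13 + 1) = 2.8.
Rank 2 is 249 and rank 3 is 261.
Interpolate: 249 + 0.8·(261 − 249) = 249 + 0.8·12 = 258.6.

258.60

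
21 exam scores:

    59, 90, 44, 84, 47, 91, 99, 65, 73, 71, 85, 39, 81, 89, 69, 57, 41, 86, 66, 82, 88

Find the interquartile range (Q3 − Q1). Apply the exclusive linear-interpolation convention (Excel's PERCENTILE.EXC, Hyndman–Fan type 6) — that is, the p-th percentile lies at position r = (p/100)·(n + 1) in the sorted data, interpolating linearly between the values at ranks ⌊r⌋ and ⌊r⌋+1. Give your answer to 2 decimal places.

Sorted: 39, 41, 44, 47, 57, 59, 65, 66, 69, 71, 73, 81, 82, 84, 85, 86, 88, 89, 90, 91, 99.
n = 21.
P25: r = 5.5; ranks 5–6 are 57, 59; interpolating gives 58.
P75: r = 16.5; ranks 16–17 are 86, 88; interpolating gives 87.
Difference: 87 − 58 = 29.

29.00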